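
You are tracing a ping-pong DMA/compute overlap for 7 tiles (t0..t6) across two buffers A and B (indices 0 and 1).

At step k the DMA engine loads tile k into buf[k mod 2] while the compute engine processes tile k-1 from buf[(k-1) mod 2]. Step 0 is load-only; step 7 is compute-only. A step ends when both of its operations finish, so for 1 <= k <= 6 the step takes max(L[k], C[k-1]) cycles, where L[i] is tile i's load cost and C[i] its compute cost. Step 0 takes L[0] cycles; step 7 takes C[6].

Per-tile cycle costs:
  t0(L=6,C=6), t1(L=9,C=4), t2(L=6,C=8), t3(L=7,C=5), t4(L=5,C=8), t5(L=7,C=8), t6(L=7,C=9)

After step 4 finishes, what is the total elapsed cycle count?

k=0 load=t0/6c comp=- wait=6 total=6
k=1 load=t1/9c comp=t0/6c wait=9 total=15
k=2 load=t2/6c comp=t1/4c wait=6 total=21
k=3 load=t3/7c comp=t2/8c wait=8 total=29
k=4 load=t4/5c comp=t3/5c wait=5 total=34
k=5 load=t5/7c comp=t4/8c wait=8 total=42
k=6 load=t6/7c comp=t5/8c wait=8 total=50
k=7 load=- comp=t6/9c wait=9 total=59

end_cycle[4] = 34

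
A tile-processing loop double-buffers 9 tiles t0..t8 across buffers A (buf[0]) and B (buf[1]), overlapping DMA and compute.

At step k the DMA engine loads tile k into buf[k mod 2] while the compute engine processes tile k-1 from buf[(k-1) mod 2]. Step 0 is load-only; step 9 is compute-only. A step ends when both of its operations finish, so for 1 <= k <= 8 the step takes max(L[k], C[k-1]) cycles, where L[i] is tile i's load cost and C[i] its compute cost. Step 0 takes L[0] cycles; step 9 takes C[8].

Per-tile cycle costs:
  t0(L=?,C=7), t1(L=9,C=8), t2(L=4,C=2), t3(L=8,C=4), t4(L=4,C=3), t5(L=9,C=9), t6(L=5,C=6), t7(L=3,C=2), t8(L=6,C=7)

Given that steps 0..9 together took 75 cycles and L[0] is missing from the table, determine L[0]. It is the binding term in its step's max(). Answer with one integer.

step 0 → dur = L[0]=? = L[0]  (unknown; binding)
step 1 → dur = max(L[1]=9, C[0]=7) = 9
step 2 → dur = max(L[2]=4, C[1]=8) = 8
step 3 → dur = max(L[3]=8, C[2]=2) = 8
step 4 → dur = max(L[4]=4, C[3]=4) = 4
step 5 → dur = max(L[5]=9, C[4]=3) = 9
step 6 → dur = max(L[6]=5, C[5]=9) = 9
step 7 → dur = max(L[7]=3, C[6]=6) = 6
step 8 → dur = max(L[8]=6, C[7]=2) = 6
step 9 → dur = C[8]=7 = 7
sum of known step durations = 66
dur[0] = total - known = 75 - 66 = 9
L[0] is the binding max in step 0, so L[0] = dur[0] = 9

L[0] = 9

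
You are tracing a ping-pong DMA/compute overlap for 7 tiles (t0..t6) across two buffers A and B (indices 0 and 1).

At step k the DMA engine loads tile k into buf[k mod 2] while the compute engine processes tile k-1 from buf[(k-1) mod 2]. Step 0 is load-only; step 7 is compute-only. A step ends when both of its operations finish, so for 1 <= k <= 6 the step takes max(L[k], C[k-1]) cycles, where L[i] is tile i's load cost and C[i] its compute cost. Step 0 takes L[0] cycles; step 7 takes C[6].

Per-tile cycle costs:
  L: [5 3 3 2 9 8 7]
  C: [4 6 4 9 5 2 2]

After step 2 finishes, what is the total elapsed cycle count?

end_cycle[2] = 15

[0] DMA t0→A (5c) ∥ CU idle ⇒ 5c, clock 5
[1] DMA t1→B (3c) ∥ CU A:t0 (4c) ⇒ 4c, clock 9
[2] DMA t2→A (3c) ∥ CU B:t1 (6c) ⇒ 6c, clock 15
[3] DMA t3→B (2c) ∥ CU A:t2 (4c) ⇒ 4c, clock 19
[4] DMA t4→A (9c) ∥ CU B:t3 (9c) ⇒ 9c, clock 28
[5] DMA t5→B (8c) ∥ CU A:t4 (5c) ⇒ 8c, clock 36
[6] DMA t6→A (7c) ∥ CU B:t5 (2c) ⇒ 7c, clock 43
[7] DMA idle ∥ CU A:t6 (2c) ⇒ 2c, clock 45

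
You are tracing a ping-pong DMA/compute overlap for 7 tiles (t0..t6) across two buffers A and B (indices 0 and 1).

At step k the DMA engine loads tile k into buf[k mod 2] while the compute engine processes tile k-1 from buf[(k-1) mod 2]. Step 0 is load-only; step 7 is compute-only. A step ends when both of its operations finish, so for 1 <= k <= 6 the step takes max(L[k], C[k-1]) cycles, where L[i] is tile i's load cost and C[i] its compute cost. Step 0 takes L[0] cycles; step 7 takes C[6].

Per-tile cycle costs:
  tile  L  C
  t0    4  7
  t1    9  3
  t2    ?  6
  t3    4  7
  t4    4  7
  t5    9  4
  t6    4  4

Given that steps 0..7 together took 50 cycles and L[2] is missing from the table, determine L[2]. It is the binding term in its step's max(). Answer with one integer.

step 0 = dur = L[0]=4 = 4
step 1 = dur = max(L[1]=9, C[0]=7) = 9
step 2 = dur = max(L[2]=?, C[1]=3) = L[2]  (unknown; binding)
step 3 = dur = max(L[3]=4, C[2]=6) = 6
step 4 = dur = max(L[4]=4, C[3]=7) = 7
step 5 = dur = max(L[5]=9, C[4]=7) = 9
step 6 = dur = max(L[6]=4, C[5]=4) = 4
step 7 = dur = C[6]=4 = 4
sum of known step durations = 43
dur[2] = total - known = 50 - 43 = 7
L[2] is the binding max in step 2, so L[2] = dur[2] = 7

L[2] = 7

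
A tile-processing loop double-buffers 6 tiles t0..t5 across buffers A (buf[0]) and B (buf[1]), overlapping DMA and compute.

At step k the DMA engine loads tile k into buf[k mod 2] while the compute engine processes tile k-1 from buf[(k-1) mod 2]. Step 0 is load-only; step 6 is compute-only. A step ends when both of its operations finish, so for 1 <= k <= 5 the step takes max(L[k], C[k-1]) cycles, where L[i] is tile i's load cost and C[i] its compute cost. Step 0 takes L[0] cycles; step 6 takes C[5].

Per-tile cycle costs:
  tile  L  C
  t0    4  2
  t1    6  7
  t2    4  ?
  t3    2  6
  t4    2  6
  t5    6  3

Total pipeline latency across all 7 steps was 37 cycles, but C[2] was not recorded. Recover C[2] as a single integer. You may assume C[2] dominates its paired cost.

step 0 → dur = L[0]=4 = 4
step 1 → dur = max(L[1]=6, C[0]=2) = 6
step 2 → dur = max(L[2]=4, C[1]=7) = 7
step 3 → dur = max(L[3]=2, C[2]=?) = C[2]  (unknown; binding)
step 4 → dur = max(L[4]=2, C[3]=6) = 6
step 5 → dur = max(L[5]=6, C[4]=6) = 6
step 6 → dur = C[5]=3 = 3
sum of known step durations = 32
dur[3] = total - known = 37 - 32 = 5
C[2] is the binding max in step 3, so C[2] = dur[3] = 5

C[2] = 5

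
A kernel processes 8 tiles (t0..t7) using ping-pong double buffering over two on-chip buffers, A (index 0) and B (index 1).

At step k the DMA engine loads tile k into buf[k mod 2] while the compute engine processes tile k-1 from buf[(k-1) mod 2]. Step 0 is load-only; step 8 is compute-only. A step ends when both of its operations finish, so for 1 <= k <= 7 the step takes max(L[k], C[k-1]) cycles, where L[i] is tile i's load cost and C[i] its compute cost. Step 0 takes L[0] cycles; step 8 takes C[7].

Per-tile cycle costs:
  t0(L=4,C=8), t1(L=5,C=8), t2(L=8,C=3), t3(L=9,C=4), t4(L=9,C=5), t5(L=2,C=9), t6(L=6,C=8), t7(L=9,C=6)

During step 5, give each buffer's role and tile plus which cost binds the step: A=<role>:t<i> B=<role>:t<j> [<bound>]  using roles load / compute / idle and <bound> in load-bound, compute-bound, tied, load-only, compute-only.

[0] DMA t0→A (4c) ∥ CU idle ⇒ 4c, clock 4
[1] DMA t1→B (5c) ∥ CU A:t0 (8c) ⇒ 8c, clock 12
[2] DMA t2→A (8c) ∥ CU B:t1 (8c) ⇒ 8c, clock 20
[3] DMA t3→B (9c) ∥ CU A:t2 (3c) ⇒ 9c, clock 29
[4] DMA t4→A (9c) ∥ CU B:t3 (4c) ⇒ 9c, clock 38
[5] DMA t5→B (2c) ∥ CU A:t4 (5c) ⇒ 5c, clock 43
[6] DMA t6→A (6c) ∥ CU B:t5 (9c) ⇒ 9c, clock 52
[7] DMA t7→B (9c) ∥ CU A:t6 (8c) ⇒ 9c, clock 61
[8] DMA idle ∥ CU B:t7 (6c) ⇒ 6c, clock 67

step 5: A=compute:t4 B=load:t5 [compute-bound]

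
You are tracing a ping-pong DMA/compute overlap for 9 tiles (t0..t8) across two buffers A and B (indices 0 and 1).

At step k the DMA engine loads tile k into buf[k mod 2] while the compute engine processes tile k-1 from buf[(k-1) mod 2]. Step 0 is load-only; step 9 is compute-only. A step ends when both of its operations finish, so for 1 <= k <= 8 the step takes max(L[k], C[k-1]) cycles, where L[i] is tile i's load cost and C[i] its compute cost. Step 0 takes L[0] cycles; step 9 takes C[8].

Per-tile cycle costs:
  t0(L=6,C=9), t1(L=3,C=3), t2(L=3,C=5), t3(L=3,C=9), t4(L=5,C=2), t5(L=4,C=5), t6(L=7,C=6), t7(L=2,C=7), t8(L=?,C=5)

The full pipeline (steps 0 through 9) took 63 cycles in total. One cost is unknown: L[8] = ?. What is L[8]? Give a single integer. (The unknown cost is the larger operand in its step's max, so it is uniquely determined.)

step 0 | dur = L[0]=6 = 6
step 1 | dur = max(L[1]=3, C[0]=9) = 9
step 2 | dur = max(L[2]=3, C[1]=3) = 3
step 3 | dur = max(L[3]=3, C[2]=5) = 5
step 4 | dur = max(L[4]=5, C[3]=9) = 9
step 5 | dur = max(L[5]=4, C[4]=2) = 4
step 6 | dur = max(L[6]=7, C[5]=5) = 7
step 7 | dur = max(L[7]=2, C[6]=6) = 6
step 8 | dur = max(L[8]=?, C[7]=7) = L[8]  (unknown; binding)
step 9 | dur = C[8]=5 = 5
sum of known step durations = 54
dur[8] = total - known = 63 - 54 = 9
L[8] is the binding max in step 8, so L[8] = dur[8] = 9

L[8] = 9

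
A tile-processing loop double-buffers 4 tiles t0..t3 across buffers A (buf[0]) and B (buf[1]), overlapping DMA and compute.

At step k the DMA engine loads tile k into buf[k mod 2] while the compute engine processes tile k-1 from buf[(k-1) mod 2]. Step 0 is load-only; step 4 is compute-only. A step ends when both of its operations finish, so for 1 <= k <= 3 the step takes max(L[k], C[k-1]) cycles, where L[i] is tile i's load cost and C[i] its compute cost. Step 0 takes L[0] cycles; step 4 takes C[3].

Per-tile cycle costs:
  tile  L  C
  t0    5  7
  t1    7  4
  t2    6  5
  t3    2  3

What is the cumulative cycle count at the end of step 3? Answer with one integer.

end_cycle[3] = 23

step 0: L[0]=5 → dur=5, Σ=5 | A=load:t0 B=idle [load-only]
step 1: L[1]=7 C[0]=7 → dur=7, Σ=12 | A=compute:t0 B=load:t1 [tied]
step 2: L[2]=6 C[1]=4 → dur=6, Σ=18 | A=load:t2 B=compute:t1 [load-bound]
step 3: L[3]=2 C[2]=5 → dur=5, Σ=23 | A=compute:t2 B=load:t3 [compute-bound]
step 4: C[3]=3 → dur=3, Σ=26 | A=idle B=compute:t3 [compute-only]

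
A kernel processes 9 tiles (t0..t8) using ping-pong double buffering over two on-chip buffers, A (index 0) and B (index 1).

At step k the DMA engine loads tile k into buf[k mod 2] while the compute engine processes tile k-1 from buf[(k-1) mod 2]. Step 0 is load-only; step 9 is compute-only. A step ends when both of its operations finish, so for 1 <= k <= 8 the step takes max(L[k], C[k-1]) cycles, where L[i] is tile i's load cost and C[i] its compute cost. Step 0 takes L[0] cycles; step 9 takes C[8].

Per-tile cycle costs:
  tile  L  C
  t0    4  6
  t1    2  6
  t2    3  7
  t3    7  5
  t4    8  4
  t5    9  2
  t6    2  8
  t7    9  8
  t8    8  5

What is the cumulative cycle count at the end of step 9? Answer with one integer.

end_cycle[9] = 64

  0. 4=4c; end=4; A:t0 B:-
  1. max(2,6)=6c; end=10; A:t0 B:t1
  2. max(3,6)=6c; end=16; A:t2 B:t1
  3. max(7,7)=7c; end=23; A:t2 B:t3
  4. max(8,5)=8c; end=31; A:t4 B:t3
  5. max(9,4)=9c; end=40; A:t4 B:t5
  6. max(2,2)=2c; end=42; A:t6 B:t5
  7. max(9,8)=9c; end=51; A:t6 B:t7
  8. max(8,8)=8c; end=59; A:t8 B:t7
  9. 5=5c; end=64; A:t8 B:t7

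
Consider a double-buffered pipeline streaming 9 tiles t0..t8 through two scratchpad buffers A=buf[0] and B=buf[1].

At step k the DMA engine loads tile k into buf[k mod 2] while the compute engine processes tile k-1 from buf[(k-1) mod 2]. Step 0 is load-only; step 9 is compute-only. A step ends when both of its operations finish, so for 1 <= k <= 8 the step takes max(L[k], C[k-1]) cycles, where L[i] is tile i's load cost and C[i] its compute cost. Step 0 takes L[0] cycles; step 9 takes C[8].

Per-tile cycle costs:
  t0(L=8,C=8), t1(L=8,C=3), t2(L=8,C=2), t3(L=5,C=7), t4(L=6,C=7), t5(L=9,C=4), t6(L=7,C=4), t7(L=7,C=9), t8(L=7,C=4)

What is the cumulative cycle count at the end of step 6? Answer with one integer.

  0. 8=8c; end=8; A:t0 B:-
  1. max(8,8)=8c; end=16; A:t0 B:t1
  2. max(8,3)=8c; end=24; A:t2 B:t1
  3. max(5,2)=5c; end=29; A:t2 B:t3
  4. max(6,7)=7c; end=36; A:t4 B:t3
  5. max(9,7)=9c; end=45; A:t4 B:t5
  6. max(7,4)=7c; end=52; A:t6 B:t5
  7. max(7,4)=7c; end=59; A:t6 B:t7
  8. max(7,9)=9c; end=68; A:t8 B:t7
  9. 4=4c; end=72; A:t8 B:t7

end_cycle[6] = 52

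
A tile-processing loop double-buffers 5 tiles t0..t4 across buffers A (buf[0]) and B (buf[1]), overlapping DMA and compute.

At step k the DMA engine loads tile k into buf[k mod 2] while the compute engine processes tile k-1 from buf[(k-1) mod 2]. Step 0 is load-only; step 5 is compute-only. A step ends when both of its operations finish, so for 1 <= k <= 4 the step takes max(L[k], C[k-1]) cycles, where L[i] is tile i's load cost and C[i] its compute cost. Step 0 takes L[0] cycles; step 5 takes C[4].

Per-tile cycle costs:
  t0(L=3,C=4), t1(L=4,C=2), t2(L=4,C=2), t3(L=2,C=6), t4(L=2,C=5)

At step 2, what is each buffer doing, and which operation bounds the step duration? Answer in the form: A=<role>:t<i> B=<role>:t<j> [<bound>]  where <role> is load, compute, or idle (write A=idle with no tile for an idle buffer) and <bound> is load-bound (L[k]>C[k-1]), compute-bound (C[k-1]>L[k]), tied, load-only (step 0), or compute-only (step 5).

  0. 3=3c; end=3; A:t0 B:-
  1. max(4,4)=4c; end=7; A:t0 B:t1
  2. max(4,2)=4c; end=11; A:t2 B:t1
  3. max(2,2)=2c; end=13; A:t2 B:t3
  4. max(2,6)=6c; end=19; A:t4 B:t3
  5. 5=5c; end=24; A:t4 B:t3

step 2: A=load:t2 B=compute:t1 [load-bound]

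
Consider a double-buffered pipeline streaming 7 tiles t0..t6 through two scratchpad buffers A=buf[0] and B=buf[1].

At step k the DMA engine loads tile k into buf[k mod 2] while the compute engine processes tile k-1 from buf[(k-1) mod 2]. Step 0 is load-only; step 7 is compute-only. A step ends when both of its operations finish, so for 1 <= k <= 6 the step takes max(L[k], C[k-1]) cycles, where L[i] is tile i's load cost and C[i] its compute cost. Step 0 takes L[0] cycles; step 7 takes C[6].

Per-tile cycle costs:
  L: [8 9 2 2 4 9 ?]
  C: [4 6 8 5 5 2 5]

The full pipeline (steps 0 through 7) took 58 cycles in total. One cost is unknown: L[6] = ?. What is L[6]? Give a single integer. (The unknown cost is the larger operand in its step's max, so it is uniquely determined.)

step 0 → dur = L[0]=8 = 8
step 1 → dur = max(L[1]=9, C[0]=4) = 9
step 2 → dur = max(L[2]=2, C[1]=6) = 6
step 3 → dur = max(L[3]=2, C[2]=8) = 8
step 4 → dur = max(L[4]=4, C[3]=5) = 5
step 5 → dur = max(L[5]=9, C[4]=5) = 9
step 6 → dur = max(L[6]=?, C[5]=2) = L[6]  (unknown; binding)
step 7 → dur = C[6]=5 = 5
sum of known step durations = 50
dur[6] = total - known = 58 - 50 = 8
L[6] is the binding max in step 6, so L[6] = dur[6] = 8

L[6] = 8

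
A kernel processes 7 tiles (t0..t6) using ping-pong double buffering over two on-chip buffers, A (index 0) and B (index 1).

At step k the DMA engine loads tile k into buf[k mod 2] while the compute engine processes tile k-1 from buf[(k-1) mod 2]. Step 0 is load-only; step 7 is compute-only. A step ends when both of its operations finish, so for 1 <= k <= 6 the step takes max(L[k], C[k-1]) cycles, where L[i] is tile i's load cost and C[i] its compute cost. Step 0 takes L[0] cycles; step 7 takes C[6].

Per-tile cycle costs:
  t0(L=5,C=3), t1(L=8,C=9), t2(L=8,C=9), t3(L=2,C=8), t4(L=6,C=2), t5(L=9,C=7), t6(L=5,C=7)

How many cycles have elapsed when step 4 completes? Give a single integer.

end_cycle[4] = 39

step 0: L[0]=5 → dur=5, Σ=5 | A=load:t0 B=idle [load-only]
step 1: L[1]=8 C[0]=3 → dur=8, Σ=13 | A=compute:t0 B=load:t1 [load-bound]
step 2: L[2]=8 C[1]=9 → dur=9, Σ=22 | A=load:t2 B=compute:t1 [compute-bound]
step 3: L[3]=2 C[2]=9 → dur=9, Σ=31 | A=compute:t2 B=load:t3 [compute-bound]
step 4: L[4]=6 C[3]=8 → dur=8, Σ=39 | A=load:t4 B=compute:t3 [compute-bound]
step 5: L[5]=9 C[4]=2 → dur=9, Σ=48 | A=compute:t4 B=load:t5 [load-bound]
step 6: L[6]=5 C[5]=7 → dur=7, Σ=55 | A=load:t6 B=compute:t5 [compute-bound]
step 7: C[6]=7 → dur=7, Σ=62 | A=compute:t6 B=idle [compute-only]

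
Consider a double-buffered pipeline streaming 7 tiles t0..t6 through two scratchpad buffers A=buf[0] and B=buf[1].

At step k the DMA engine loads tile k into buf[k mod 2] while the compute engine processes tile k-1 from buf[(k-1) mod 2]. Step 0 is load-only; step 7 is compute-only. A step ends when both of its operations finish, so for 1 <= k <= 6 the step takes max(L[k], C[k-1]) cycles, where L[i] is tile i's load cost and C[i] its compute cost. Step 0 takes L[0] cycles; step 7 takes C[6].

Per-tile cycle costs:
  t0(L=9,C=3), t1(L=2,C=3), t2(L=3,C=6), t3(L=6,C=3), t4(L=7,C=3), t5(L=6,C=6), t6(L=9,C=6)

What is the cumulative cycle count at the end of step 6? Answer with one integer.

[0] DMA t0→A (9c) ∥ CU idle ⇒ 9c, clock 9
[1] DMA t1→B (2c) ∥ CU A:t0 (3c) ⇒ 3c, clock 12
[2] DMA t2→A (3c) ∥ CU B:t1 (3c) ⇒ 3c, clock 15
[3] DMA t3→B (6c) ∥ CU A:t2 (6c) ⇒ 6c, clock 21
[4] DMA t4→A (7c) ∥ CU B:t3 (3c) ⇒ 7c, clock 28
[5] DMA t5→B (6c) ∥ CU A:t4 (3c) ⇒ 6c, clock 34
[6] DMA t6→A (9c) ∥ CU B:t5 (6c) ⇒ 9c, clock 43
[7] DMA idle ∥ CU A:t6 (6c) ⇒ 6c, clock 49

end_cycle[6] = 43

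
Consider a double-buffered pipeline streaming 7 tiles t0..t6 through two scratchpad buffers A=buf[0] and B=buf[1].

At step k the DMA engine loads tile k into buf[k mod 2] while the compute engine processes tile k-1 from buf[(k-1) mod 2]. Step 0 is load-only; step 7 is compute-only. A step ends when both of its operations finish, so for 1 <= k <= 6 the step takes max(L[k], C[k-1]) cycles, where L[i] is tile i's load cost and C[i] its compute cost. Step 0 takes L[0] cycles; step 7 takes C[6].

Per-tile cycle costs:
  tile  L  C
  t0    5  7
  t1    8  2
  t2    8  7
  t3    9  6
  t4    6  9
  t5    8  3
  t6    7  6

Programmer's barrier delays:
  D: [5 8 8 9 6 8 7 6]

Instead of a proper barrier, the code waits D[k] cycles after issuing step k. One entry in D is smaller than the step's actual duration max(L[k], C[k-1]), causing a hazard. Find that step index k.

k=0 barrier L[0]=5→5c, D[0]=5 ok
k=1 barrier max(L[1]=8,C[0]=7)→8c, D[1]=8 ok
k=2 barrier max(L[2]=8,C[1]=2)→8c, D[2]=8 ok
k=3 barrier max(L[3]=9,C[2]=7)→9c, D[3]=9 ok
k=4 barrier max(L[4]=6,C[3]=6)→6c, D[4]=6 ok
k=5 barrier max(L[5]=8,C[4]=9)→9c, D[5]=8 SHORT
k=6 barrier max(L[6]=7,C[5]=3)→7c, D[6]=7 ok
k=7 barrier C[6]=6→6c, D[7]=6 ok

hazard at step 5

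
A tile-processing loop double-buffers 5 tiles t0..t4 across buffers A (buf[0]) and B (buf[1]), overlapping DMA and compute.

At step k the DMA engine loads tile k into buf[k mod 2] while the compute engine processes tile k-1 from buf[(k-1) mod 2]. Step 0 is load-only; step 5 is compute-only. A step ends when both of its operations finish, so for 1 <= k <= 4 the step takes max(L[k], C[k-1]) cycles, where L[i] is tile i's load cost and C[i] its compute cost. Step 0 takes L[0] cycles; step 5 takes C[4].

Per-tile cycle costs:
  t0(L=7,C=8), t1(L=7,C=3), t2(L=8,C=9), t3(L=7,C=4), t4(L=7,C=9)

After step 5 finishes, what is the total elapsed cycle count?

[0] DMA t0→A (7c) ∥ CU idle ⇒ 7c, clock 7
[1] DMA t1→B (7c) ∥ CU A:t0 (8c) ⇒ 8c, clock 15
[2] DMA t2→A (8c) ∥ CU B:t1 (3c) ⇒ 8c, clock 23
[3] DMA t3→B (7c) ∥ CU A:t2 (9c) ⇒ 9c, clock 32
[4] DMA t4→A (7c) ∥ CU B:t3 (4c) ⇒ 7c, clock 39
[5] DMA idle ∥ CU A:t4 (9c) ⇒ 9c, clock 48

end_cycle[5] = 48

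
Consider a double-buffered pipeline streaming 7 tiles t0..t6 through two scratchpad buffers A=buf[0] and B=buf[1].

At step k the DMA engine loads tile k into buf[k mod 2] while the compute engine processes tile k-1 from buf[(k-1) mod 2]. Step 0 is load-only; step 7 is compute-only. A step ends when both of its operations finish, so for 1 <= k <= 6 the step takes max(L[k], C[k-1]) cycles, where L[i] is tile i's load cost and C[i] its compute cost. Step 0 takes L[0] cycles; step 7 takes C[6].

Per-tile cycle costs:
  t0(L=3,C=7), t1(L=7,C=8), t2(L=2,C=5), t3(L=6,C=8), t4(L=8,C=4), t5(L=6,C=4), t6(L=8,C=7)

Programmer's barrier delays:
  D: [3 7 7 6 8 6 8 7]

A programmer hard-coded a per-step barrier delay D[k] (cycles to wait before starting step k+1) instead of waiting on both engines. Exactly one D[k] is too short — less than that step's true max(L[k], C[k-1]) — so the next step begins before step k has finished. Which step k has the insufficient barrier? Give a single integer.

hazard at step 2

[0] required=L[0]=3=3 vs D=3 ok
[1] required=max(L[1]=7,C[0]=7)=7 vs D=7 ok
[2] required=max(L[2]=2,C[1]=8)=8 vs D=7 SHORT
[3] required=max(L[3]=6,C[2]=5)=6 vs D=6 ok
[4] required=max(L[4]=8,C[3]=8)=8 vs D=8 ok
[5] required=max(L[5]=6,C[4]=4)=6 vs D=6 ok
[6] required=max(L[6]=8,C[5]=4)=8 vs D=8 ok
[7] required=C[6]=7=7 vs D=7 ok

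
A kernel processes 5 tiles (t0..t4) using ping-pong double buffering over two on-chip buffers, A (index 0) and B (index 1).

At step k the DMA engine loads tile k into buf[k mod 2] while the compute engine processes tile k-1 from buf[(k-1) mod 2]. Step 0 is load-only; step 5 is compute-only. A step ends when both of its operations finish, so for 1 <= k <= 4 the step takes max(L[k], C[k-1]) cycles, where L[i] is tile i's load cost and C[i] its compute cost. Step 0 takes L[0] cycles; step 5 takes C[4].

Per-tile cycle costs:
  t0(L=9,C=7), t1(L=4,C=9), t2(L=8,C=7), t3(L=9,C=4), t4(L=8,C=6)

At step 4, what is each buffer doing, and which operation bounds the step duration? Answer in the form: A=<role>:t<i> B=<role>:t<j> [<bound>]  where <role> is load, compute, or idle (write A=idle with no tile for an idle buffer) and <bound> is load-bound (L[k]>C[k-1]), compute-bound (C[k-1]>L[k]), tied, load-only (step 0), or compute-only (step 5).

step 0: L[0]=9 → dur=9, Σ=9 | A=load:t0 B=idle [load-only]
step 1: L[1]=4 C[0]=7 → dur=7, Σ=16 | A=compute:t0 B=load:t1 [compute-bound]
step 2: L[2]=8 C[1]=9 → dur=9, Σ=25 | A=load:t2 B=compute:t1 [compute-bound]
step 3: L[3]=9 C[2]=7 → dur=9, Σ=34 | A=compute:t2 B=load:t3 [load-bound]
step 4: L[4]=8 C[3]=4 → dur=8, Σ=42 | A=load:t4 B=compute:t3 [load-bound]
step 5: C[4]=6 → dur=6, Σ=48 | A=compute:t4 B=idle [compute-only]

step 4: A=load:t4 B=compute:t3 [load-bound]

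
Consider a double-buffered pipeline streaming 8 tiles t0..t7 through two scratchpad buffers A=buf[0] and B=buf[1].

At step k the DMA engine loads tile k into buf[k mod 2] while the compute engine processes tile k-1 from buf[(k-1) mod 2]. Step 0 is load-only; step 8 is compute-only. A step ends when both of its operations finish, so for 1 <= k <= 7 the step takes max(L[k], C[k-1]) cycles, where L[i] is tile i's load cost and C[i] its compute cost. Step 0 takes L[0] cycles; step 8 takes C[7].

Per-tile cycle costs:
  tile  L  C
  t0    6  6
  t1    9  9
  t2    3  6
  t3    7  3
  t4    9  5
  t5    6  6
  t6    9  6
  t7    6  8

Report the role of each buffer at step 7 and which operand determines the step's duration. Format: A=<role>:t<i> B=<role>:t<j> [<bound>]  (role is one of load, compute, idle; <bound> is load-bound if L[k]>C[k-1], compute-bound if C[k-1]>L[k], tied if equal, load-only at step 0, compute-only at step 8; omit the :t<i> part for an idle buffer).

step 0: L[0]=6 → dur=6, Σ=6 | A=load:t0 B=idle [load-only]
step 1: L[1]=9 C[0]=6 → dur=9, Σ=15 | A=compute:t0 B=load:t1 [load-bound]
step 2: L[2]=3 C[1]=9 → dur=9, Σ=24 | A=load:t2 B=compute:t1 [compute-bound]
step 3: L[3]=7 C[2]=6 → dur=7, Σ=31 | A=compute:t2 B=load:t3 [load-bound]
step 4: L[4]=9 C[3]=3 → dur=9, Σ=40 | A=load:t4 B=compute:t3 [load-bound]
step 5: L[5]=6 C[4]=5 → dur=6, Σ=46 | A=compute:t4 B=load:t5 [load-bound]
step 6: L[6]=9 C[5]=6 → dur=9, Σ=55 | A=load:t6 B=compute:t5 [load-bound]
step 7: L[7]=6 C[6]=6 → dur=6, Σ=61 | A=compute:t6 B=load:t7 [tied]
step 8: C[7]=8 → dur=8, Σ=69 | A=idle B=compute:t7 [compute-only]

step 7: A=compute:t6 B=load:t7 [tied]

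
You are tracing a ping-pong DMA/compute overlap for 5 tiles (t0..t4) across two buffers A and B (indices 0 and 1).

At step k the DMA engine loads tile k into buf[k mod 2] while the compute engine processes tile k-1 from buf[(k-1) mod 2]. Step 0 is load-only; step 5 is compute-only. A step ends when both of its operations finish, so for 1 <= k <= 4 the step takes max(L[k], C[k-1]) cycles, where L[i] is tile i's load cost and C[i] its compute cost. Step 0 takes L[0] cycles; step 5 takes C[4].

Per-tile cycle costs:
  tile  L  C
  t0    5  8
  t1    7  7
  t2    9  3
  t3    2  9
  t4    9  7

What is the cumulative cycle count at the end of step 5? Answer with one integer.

step 0: L[0]=5 → dur=5, Σ=5 | A=load:t0 B=idle [load-only]
step 1: L[1]=7 C[0]=8 → dur=8, Σ=13 | A=compute:t0 B=load:t1 [compute-bound]
step 2: L[2]=9 C[1]=7 → dur=9, Σ=22 | A=load:t2 B=compute:t1 [load-bound]
step 3: L[3]=2 C[2]=3 → dur=3, Σ=25 | A=compute:t2 B=load:t3 [compute-bound]
step 4: L[4]=9 C[3]=9 → dur=9, Σ=34 | A=load:t4 B=compute:t3 [tied]
step 5: C[4]=7 → dur=7, Σ=41 | A=compute:t4 B=idle [compute-only]

end_cycle[5] = 41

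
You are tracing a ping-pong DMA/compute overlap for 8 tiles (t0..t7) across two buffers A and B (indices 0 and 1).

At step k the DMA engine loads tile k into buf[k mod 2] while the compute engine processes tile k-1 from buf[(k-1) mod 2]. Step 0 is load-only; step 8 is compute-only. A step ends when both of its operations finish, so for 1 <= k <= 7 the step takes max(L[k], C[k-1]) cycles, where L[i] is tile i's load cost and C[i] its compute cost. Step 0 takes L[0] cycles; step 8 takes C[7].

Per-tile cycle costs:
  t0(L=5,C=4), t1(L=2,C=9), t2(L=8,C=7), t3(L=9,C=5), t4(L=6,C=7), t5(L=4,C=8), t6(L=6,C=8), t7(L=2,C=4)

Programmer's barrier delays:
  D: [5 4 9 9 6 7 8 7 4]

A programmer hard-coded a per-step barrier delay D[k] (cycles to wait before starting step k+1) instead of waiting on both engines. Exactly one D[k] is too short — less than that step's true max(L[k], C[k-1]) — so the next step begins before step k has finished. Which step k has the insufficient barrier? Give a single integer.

[0] required=L[0]=5=5 vs D=5 ok
[1] required=max(L[1]=2,C[0]=4)=4 vs D=4 ok
[2] required=max(L[2]=8,C[1]=9)=9 vs D=9 ok
[3] required=max(L[3]=9,C[2]=7)=9 vs D=9 ok
[4] required=max(L[4]=6,C[3]=5)=6 vs D=6 ok
[5] required=max(L[5]=4,C[4]=7)=7 vs D=7 ok
[6] required=max(L[6]=6,C[5]=8)=8 vs D=8 ok
[7] required=max(L[7]=2,C[6]=8)=8 vs D=7 SHORT
[8] required=C[7]=4=4 vs D=4 ok

hazard at step 7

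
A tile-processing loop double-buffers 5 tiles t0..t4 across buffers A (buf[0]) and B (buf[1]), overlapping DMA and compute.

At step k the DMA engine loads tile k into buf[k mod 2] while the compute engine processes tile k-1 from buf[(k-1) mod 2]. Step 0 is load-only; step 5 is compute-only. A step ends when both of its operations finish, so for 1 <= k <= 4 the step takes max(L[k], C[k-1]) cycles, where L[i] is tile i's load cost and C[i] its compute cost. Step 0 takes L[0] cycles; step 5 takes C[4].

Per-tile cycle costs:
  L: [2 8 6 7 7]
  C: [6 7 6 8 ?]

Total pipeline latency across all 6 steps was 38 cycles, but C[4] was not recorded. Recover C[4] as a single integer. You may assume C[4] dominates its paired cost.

step 0 | dur = L[0]=2 = 2
step 1 | dur = max(L[1]=8, C[0]=6) = 8
step 2 | dur = max(L[2]=6, C[1]=7) = 7
step 3 | dur = max(L[3]=7, C[2]=6) = 7
step 4 | dur = max(L[4]=7, C[3]=8) = 8
step 5 | dur = C[4]=? = C[4]  (unknown; binding)
sum of known step durations = 32
dur[5] = total - known = 38 - 32 = 6
C[4] is the binding max in step 5, so C[4] = dur[5] = 6

C[4] = 6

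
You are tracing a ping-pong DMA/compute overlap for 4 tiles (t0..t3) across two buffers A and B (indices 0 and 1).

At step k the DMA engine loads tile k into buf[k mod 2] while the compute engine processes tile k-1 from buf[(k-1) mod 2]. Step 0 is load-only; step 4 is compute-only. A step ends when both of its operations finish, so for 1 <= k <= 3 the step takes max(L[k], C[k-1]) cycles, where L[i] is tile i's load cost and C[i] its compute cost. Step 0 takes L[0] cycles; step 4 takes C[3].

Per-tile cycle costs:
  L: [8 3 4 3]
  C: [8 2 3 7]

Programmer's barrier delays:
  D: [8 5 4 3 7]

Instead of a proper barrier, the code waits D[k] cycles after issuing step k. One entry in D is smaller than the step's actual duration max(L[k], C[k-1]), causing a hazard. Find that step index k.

step 0: need L[0]=8 = 8; D[0]=8 ok
step 1: need max(L[1]=3,C[0]=8) = 8; D[1]=5 SHORT
step 2: need max(L[2]=4,C[1]=2) = 4; D[2]=4 ok
step 3: need max(L[3]=3,C[2]=3) = 3; D[3]=3 ok
step 4: need C[3]=7 = 7; D[4]=7 ok

hazard at step 1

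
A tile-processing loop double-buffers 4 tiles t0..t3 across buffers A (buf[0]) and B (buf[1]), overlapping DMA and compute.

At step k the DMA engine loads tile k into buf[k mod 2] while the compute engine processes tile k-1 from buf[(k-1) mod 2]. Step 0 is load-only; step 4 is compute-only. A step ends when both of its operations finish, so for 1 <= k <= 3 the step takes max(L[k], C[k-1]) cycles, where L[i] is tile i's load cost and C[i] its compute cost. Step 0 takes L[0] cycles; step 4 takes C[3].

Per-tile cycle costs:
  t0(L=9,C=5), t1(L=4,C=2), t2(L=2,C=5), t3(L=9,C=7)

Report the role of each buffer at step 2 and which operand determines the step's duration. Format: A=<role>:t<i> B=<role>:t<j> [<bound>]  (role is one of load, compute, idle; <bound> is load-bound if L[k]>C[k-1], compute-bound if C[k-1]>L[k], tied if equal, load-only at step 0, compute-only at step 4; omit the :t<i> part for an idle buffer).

  0. 9=9c; end=9; A:t0 B:-
  1. max(4,5)=5c; end=14; A:t0 B:t1
  2. max(2,2)=2c; end=16; A:t2 B:t1
  3. max(9,5)=9c; end=25; A:t2 B:t3
  4. 7=7c; end=32; A:t2 B:t3

step 2: A=load:t2 B=compute:t1 [tied]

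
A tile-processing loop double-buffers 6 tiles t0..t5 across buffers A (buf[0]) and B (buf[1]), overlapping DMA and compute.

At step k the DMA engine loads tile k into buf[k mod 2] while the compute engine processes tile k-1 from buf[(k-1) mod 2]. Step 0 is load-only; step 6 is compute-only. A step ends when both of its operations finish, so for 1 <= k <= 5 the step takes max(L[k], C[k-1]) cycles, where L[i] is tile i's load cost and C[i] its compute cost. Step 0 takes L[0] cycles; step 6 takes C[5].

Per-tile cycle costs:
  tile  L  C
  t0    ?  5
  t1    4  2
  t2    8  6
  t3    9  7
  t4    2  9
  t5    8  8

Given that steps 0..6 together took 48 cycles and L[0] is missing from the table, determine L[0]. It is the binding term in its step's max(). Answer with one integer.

step 0: dur = L[0]=? = L[0]  (unknown; binding)
step 1: dur = max(L[1]=4, C[0]=5) = 5
step 2: dur = max(L[2]=8, C[1]=2) = 8
step 3: dur = max(L[3]=9, C[2]=6) = 9
step 4: dur = max(L[4]=2, C[3]=7) = 7
step 5: dur = max(L[5]=8, C[4]=9) = 9
step 6: dur = C[5]=8 = 8
sum of known step durations = 46
dur[0] = total - known = 48 - 46 = 2
L[0] is the binding max in step 0, so L[0] = dur[0] = 2

L[0] = 2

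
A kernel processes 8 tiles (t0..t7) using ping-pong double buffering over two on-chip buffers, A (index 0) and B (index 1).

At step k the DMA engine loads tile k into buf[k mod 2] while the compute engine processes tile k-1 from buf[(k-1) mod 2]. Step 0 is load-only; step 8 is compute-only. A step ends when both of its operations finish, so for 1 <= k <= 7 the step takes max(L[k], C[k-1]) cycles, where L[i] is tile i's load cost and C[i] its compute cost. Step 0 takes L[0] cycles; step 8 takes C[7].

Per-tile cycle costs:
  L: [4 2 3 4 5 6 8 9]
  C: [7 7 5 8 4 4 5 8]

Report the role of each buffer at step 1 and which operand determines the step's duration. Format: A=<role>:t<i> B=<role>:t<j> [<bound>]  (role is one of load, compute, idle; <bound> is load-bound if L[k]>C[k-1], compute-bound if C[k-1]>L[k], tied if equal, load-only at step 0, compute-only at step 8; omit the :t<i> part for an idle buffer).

step 1: A=compute:t0 B=load:t1 [compute-bound]

[0] DMA t0→A (4c) ∥ CU idle ⇒ 4c, clock 4
[1] DMA t1→B (2c) ∥ CU A:t0 (7c) ⇒ 7c, clock 11
[2] DMA t2→A (3c) ∥ CU B:t1 (7c) ⇒ 7c, clock 18
[3] DMA t3→B (4c) ∥ CU A:t2 (5c) ⇒ 5c, clock 23
[4] DMA t4→A (5c) ∥ CU B:t3 (8c) ⇒ 8c, clock 31
[5] DMA t5→B (6c) ∥ CU A:t4 (4c) ⇒ 6c, clock 37
[6] DMA t6→A (8c) ∥ CU B:t5 (4c) ⇒ 8c, clock 45
[7] DMA t7→B (9c) ∥ CU A:t6 (5c) ⇒ 9c, clock 54
[8] DMA idle ∥ CU B:t7 (8c) ⇒ 8c, clock 62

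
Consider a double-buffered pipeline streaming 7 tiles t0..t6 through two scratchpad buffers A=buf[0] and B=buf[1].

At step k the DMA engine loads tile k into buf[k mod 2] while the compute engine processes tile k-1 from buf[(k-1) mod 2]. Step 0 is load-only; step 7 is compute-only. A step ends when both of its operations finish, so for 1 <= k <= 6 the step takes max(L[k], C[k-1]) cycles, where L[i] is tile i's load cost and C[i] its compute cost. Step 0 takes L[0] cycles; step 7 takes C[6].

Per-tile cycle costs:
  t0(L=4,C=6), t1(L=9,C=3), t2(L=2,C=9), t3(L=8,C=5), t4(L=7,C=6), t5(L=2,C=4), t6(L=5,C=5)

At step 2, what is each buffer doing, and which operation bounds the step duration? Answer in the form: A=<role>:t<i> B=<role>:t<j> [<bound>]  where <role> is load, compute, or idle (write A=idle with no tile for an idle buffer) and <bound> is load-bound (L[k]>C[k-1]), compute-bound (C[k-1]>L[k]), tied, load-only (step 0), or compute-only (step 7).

step 2: A=load:t2 B=compute:t1 [compute-bound]

step 0: L[0]=4 → dur=4, Σ=4 | A=load:t0 B=idle [load-only]
step 1: L[1]=9 C[0]=6 → dur=9, Σ=13 | A=compute:t0 B=load:t1 [load-bound]
step 2: L[2]=2 C[1]=3 → dur=3, Σ=16 | A=load:t2 B=compute:t1 [compute-bound]
step 3: L[3]=8 C[2]=9 → dur=9, Σ=25 | A=compute:t2 B=load:t3 [compute-bound]
step 4: L[4]=7 C[3]=5 → dur=7, Σ=32 | A=load:t4 B=compute:t3 [load-bound]
step 5: L[5]=2 C[4]=6 → dur=6, Σ=38 | A=compute:t4 B=load:t5 [compute-bound]
step 6: L[6]=5 C[5]=4 → dur=5, Σ=43 | A=load:t6 B=compute:t5 [load-bound]
step 7: C[6]=5 → dur=5, Σ=48 | A=compute:t6 B=idle [compute-only]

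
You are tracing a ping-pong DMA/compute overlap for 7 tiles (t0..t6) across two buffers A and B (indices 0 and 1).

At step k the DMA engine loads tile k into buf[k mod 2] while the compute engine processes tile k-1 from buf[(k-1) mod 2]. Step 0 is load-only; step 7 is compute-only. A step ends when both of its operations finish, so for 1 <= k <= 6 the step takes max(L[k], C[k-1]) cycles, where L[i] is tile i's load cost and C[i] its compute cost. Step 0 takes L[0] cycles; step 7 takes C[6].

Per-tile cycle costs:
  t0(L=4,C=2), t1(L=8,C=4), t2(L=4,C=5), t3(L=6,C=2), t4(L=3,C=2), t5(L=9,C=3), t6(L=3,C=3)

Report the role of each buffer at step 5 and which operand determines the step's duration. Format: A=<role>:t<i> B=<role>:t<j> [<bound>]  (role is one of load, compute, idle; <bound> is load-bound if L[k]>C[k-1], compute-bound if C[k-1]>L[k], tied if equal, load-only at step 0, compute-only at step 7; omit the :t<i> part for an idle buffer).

k=0 load=t0/4c comp=- wait=4 total=4
k=1 load=t1/8c comp=t0/2c wait=8 total=12
k=2 load=t2/4c comp=t1/4c wait=4 total=16
k=3 load=t3/6c comp=t2/5c wait=6 total=22
k=4 load=t4/3c comp=t3/2c wait=3 total=25
k=5 load=t5/9c comp=t4/2c wait=9 total=34
k=6 load=t6/3c comp=t5/3c wait=3 total=37
k=7 load=- comp=t6/3c wait=3 total=40

step 5: A=compute:t4 B=load:t5 [load-bound]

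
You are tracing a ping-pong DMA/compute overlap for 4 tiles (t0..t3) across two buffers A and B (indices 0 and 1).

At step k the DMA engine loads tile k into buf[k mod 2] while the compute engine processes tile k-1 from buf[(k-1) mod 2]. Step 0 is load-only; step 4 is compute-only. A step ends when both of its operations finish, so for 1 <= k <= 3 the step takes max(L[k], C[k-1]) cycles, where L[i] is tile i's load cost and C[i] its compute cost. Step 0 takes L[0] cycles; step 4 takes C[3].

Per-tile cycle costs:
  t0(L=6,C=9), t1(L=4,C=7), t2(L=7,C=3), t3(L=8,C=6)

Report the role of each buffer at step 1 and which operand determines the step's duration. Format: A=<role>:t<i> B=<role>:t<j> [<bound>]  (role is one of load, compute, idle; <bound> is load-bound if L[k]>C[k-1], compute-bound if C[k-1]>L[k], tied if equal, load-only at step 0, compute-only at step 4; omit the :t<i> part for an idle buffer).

  0. 6=6c; end=6; A:t0 B:-
  1. max(4,9)=9c; end=15; A:t0 B:t1
  2. max(7,7)=7c; end=22; A:t2 B:t1
  3. max(8,3)=8c; end=30; A:t2 B:t3
  4. 6=6c; end=36; A:t2 B:t3

step 1: A=compute:t0 B=load:t1 [compute-bound]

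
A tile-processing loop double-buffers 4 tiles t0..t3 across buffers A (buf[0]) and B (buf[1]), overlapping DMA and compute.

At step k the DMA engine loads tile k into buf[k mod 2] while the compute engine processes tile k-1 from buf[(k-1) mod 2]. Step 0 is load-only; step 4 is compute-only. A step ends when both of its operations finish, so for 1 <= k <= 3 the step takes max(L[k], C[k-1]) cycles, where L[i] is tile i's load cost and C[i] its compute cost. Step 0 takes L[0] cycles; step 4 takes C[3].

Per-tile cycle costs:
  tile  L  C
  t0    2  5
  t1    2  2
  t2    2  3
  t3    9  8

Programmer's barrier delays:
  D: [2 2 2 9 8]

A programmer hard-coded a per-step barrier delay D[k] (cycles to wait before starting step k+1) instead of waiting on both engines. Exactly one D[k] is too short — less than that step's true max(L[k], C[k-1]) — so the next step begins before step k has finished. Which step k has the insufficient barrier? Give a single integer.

hazard at step 1

step 0: need L[0]=2 = 2; D[0]=2 ok
step 1: need max(L[1]=2,C[0]=5) = 5; D[1]=2 SHORT
step 2: need max(L[2]=2,C[1]=2) = 2; D[2]=2 ok
step 3: need max(L[3]=9,C[2]=3) = 9; D[3]=9 ok
step 4: need C[3]=8 = 8; D[4]=8 ok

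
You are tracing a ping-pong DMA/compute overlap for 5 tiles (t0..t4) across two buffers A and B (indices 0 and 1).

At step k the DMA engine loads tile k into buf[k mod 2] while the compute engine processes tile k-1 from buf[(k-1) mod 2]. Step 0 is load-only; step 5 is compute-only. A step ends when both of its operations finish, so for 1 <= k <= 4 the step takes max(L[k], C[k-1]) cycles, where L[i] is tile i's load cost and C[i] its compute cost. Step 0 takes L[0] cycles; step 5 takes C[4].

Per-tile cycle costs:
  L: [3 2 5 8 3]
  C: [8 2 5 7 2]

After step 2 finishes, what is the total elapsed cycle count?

[0] DMA t0→A (3c) ∥ CU idle ⇒ 3c, clock 3
[1] DMA t1→B (2c) ∥ CU A:t0 (8c) ⇒ 8c, clock 11
[2] DMA t2→A (5c) ∥ CU B:t1 (2c) ⇒ 5c, clock 16
[3] DMA t3→B (8c) ∥ CU A:t2 (5c) ⇒ 8c, clock 24
[4] DMA t4→A (3c) ∥ CU B:t3 (7c) ⇒ 7c, clock 31
[5] DMA idle ∥ CU A:t4 (2c) ⇒ 2c, clock 33

end_cycle[2] = 16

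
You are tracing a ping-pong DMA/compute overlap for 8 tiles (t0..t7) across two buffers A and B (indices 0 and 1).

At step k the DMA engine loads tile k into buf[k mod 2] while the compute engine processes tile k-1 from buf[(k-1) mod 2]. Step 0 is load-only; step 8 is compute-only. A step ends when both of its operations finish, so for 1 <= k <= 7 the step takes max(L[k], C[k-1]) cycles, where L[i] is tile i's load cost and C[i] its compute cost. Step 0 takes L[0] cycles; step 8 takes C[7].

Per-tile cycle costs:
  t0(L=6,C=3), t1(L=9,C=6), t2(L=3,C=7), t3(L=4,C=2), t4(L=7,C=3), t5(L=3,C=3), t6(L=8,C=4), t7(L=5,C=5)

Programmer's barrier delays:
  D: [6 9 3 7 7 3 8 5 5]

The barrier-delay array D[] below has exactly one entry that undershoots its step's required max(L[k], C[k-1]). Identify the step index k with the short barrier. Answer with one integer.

hazard at step 2

[0] required=L[0]=6=6 vs D=6 ok
[1] required=max(L[1]=9,C[0]=3)=9 vs D=9 ok
[2] required=max(L[2]=3,C[1]=6)=6 vs D=3 SHORT
[3] required=max(L[3]=4,C[2]=7)=7 vs D=7 ok
[4] required=max(L[4]=7,C[3]=2)=7 vs D=7 ok
[5] required=max(L[5]=3,C[4]=3)=3 vs D=3 ok
[6] required=max(L[6]=8,C[5]=3)=8 vs D=8 ok
[7] required=max(L[7]=5,C[6]=4)=5 vs D=5 ok
[8] required=C[7]=5=5 vs D=5 ok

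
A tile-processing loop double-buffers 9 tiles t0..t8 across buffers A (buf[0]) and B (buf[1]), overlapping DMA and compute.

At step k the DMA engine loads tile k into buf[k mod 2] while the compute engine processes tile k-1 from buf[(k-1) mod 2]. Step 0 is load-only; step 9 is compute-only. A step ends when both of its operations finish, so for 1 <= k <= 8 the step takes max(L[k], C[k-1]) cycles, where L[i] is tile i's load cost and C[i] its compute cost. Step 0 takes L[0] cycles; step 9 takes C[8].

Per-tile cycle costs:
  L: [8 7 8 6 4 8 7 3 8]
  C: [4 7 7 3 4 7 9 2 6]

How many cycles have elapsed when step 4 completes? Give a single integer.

[0] DMA t0→A (8c) ∥ CU idle ⇒ 8c, clock 8
[1] DMA t1→B (7c) ∥ CU A:t0 (4c) ⇒ 7c, clock 15
[2] DMA t2→A (8c) ∥ CU B:t1 (7c) ⇒ 8c, clock 23
[3] DMA t3→B (6c) ∥ CU A:t2 (7c) ⇒ 7c, clock 30
[4] DMA t4→A (4c) ∥ CU B:t3 (3c) ⇒ 4c, clock 34
[5] DMA t5→B (8c) ∥ CU A:t4 (4c) ⇒ 8c, clock 42
[6] DMA t6→A (7c) ∥ CU B:t5 (7c) ⇒ 7c, clock 49
[7] DMA t7→B (3c) ∥ CU A:t6 (9c) ⇒ 9c, clock 58
[8] DMA t8→A (8c) ∥ CU B:t7 (2c) ⇒ 8c, clock 66
[9] DMA idle ∥ CU A:t8 (6c) ⇒ 6c, clock 72

end_cycle[4] = 34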